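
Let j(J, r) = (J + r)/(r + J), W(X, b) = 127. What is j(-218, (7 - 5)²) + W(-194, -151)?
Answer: 128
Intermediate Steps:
j(J, r) = 1 (j(J, r) = (J + r)/(J + r) = 1)
j(-218, (7 - 5)²) + W(-194, -151) = 1 + 127 = 128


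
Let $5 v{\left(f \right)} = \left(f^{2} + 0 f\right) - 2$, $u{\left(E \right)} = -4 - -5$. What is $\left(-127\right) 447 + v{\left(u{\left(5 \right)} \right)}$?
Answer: $- \frac{283846}{5} \approx -56769.0$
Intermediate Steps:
$u{\left(E \right)} = 1$ ($u{\left(E \right)} = -4 + 5 = 1$)
$v{\left(f \right)} = - \frac{2}{5} + \frac{f^{2}}{5}$ ($v{\left(f \right)} = \frac{\left(f^{2} + 0 f\right) - 2}{5} = \frac{\left(f^{2} + 0\right) - 2}{5} = \frac{f^{2} - 2}{5} = \frac{-2 + f^{2}}{5} = - \frac{2}{5} + \frac{f^{2}}{5}$)
$\left(-127\right) 447 + v{\left(u{\left(5 \right)} \right)} = \left(-127\right) 447 - \left(\frac{2}{5} - \frac{1^{2}}{5}\right) = -56769 + \left(- \frac{2}{5} + \frac{1}{5} \cdot 1\right) = -56769 + \left(- \frac{2}{5} + \frac{1}{5}\right) = -56769 - \frac{1}{5} = - \frac{283846}{5}$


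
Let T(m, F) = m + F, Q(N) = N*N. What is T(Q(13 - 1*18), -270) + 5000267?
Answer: 5000022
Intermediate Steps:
Q(N) = N**2
T(m, F) = F + m
T(Q(13 - 1*18), -270) + 5000267 = (-270 + (13 - 1*18)**2) + 5000267 = (-270 + (13 - 18)**2) + 5000267 = (-270 + (-5)**2) + 5000267 = (-270 + 25) + 5000267 = -245 + 5000267 = 5000022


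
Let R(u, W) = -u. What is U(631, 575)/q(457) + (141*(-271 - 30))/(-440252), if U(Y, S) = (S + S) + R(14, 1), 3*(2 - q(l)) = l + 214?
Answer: -1472155551/292767580 ≈ -5.0284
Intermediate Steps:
q(l) = -208/3 - l/3 (q(l) = 2 - (l + 214)/3 = 2 - (214 + l)/3 = 2 + (-214/3 - l/3) = -208/3 - l/3)
U(Y, S) = -14 + 2*S (U(Y, S) = (S + S) - 1*14 = 2*S - 14 = -14 + 2*S)
U(631, 575)/q(457) + (141*(-271 - 30))/(-440252) = (-14 + 2*575)/(-208/3 - 1/3*457) + (141*(-271 - 30))/(-440252) = (-14 + 1150)/(-208/3 - 457/3) + (141*(-301))*(-1/440252) = 1136/(-665/3) - 42441*(-1/440252) = 1136*(-3/665) + 42441/440252 = -3408/665 + 42441/440252 = -1472155551/292767580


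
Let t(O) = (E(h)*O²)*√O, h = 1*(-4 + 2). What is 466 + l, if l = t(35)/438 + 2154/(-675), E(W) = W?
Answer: 104132/225 - 1225*√35/219 ≈ 429.72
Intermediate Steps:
h = -2 (h = 1*(-2) = -2)
t(O) = -2*O^(5/2) (t(O) = (-2*O²)*√O = -2*O^(5/2))
l = -718/225 - 1225*√35/219 (l = -2450*√35/438 + 2154/(-675) = -2450*√35*(1/438) + 2154*(-1/675) = -2450*√35*(1/438) - 718/225 = -1225*√35/219 - 718/225 = -718/225 - 1225*√35/219 ≈ -36.283)
466 + l = 466 + (-718/225 - 1225*√35/219) = 104132/225 - 1225*√35/219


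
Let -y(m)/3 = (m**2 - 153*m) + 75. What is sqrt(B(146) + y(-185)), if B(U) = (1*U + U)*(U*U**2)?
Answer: sqrt(908555897) ≈ 30142.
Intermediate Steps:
B(U) = 2*U**4 (B(U) = (U + U)*U**3 = (2*U)*U**3 = 2*U**4)
y(m) = -225 - 3*m**2 + 459*m (y(m) = -3*((m**2 - 153*m) + 75) = -3*(75 + m**2 - 153*m) = -225 - 3*m**2 + 459*m)
sqrt(B(146) + y(-185)) = sqrt(2*146**4 + (-225 - 3*(-185)**2 + 459*(-185))) = sqrt(2*454371856 + (-225 - 3*34225 - 84915)) = sqrt(908743712 + (-225 - 102675 - 84915)) = sqrt(908743712 - 187815) = sqrt(908555897)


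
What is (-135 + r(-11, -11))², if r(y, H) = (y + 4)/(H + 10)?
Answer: 16384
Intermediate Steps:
r(y, H) = (4 + y)/(10 + H)
(-135 + r(-11, -11))² = (-135 + (4 - 11)/(10 - 11))² = (-135 - 7/(-1))² = (-135 - 1*(-7))² = (-135 + 7)² = (-128)² = 16384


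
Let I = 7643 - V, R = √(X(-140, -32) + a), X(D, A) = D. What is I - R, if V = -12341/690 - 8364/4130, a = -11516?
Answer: 2183699659/284970 - 2*I*√2914 ≈ 7662.9 - 107.96*I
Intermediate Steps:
V = -5673949/284970 (V = -12341*1/690 - 8364*1/4130 = -12341/690 - 4182/2065 = -5673949/284970 ≈ -19.911)
R = 2*I*√2914 (R = √(-140 - 11516) = √(-11656) = 2*I*√2914 ≈ 107.96*I)
I = 2183699659/284970 (I = 7643 - 1*(-5673949/284970) = 7643 + 5673949/284970 = 2183699659/284970 ≈ 7662.9)
I - R = 2183699659/284970 - 2*I*√2914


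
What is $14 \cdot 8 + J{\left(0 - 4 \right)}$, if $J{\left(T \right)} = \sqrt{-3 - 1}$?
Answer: $112 + 2 i \approx 112.0 + 2.0 i$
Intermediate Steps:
$J{\left(T \right)} = 2 i$ ($J{\left(T \right)} = \sqrt{-4} = 2 i$)
$14 \cdot 8 + J{\left(0 - 4 \right)} = 14 \cdot 8 + 2 i = 112 + 2 i$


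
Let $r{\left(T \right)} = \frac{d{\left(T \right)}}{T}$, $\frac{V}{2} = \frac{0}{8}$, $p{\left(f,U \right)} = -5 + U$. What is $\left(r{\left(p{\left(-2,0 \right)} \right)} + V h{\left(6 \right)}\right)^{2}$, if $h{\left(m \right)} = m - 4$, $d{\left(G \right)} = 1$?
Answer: $\frac{1}{25} \approx 0.04$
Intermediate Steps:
$V = 0$ ($V = 2 \cdot \frac{0}{8} = 2 \cdot 0 \cdot \frac{1}{8} = 2 \cdot 0 = 0$)
$h{\left(m \right)} = -4 + m$
$r{\left(T \right)} = \frac{1}{T}$ ($r{\left(T \right)} = 1 \frac{1}{T} = \frac{1}{T}$)
$\left(r{\left(p{\left(-2,0 \right)} \right)} + V h{\left(6 \right)}\right)^{2} = \left(\frac{1}{-5 + 0} + 0 \left(-4 + 6\right)\right)^{2} = \left(\frac{1}{-5} + 0 \cdot 2\right)^{2} = \left(- \frac{1}{5} + 0\right)^{2} = \left(- \frac{1}{5}\right)^{2} = \frac{1}{25}$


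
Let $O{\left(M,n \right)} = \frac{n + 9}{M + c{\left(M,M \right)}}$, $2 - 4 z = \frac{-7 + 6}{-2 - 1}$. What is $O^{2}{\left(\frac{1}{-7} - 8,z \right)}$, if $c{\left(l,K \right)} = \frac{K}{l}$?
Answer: $\frac{625681}{360000} \approx 1.738$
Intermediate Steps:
$z = \frac{5}{12}$ ($z = \frac{1}{2} - \frac{\left(-7 + 6\right) \frac{1}{-2 - 1}}{4} = \frac{1}{2} - \frac{\left(-1\right) \frac{1}{-3}}{4} = \frac{1}{2} - \frac{\left(-1\right) \left(- \frac{1}{3}\right)}{4} = \frac{1}{2} - \frac{1}{12} = \frac{5}{12} \approx 0.41667$)
$O{\left(M,n \right)} = \frac{9 + n}{1 + M}$ ($O{\left(M,n \right)} = \frac{n + 9}{M + \frac{M}{M}} = \frac{9 + n}{M + 1} = \frac{9 + n}{1 + M}$)
$O^{2}{\left(\frac{1}{-7} - 8,z \right)} = \left(\frac{9 + \frac{5}{12}}{1 + \left(\frac{1}{-7} - 8\right)}\right)^{2} = \left(\frac{1}{1 - \frac{57}{7}} \cdot \frac{113}{12}\right)^{2} = \left(\frac{1}{- \frac{50}{7}} \cdot \frac{113}{12}\right)^{2} = \left(\left(- \frac{7}{50}\right) \frac{113}{12}\right)^{2} = \left(- \frac{791}{600}\right)^{2} = \frac{625681}{360000}$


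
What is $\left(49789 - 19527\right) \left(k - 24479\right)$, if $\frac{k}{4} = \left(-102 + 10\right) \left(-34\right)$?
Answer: $-362145354$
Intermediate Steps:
$k = 12512$ ($k = 4 \left(-102 + 10\right) \left(-34\right) = 4 \left(\left(-92\right) \left(-34\right)\right) = 4 \cdot 3128 = 12512$)
$\left(49789 - 19527\right) \left(k - 24479\right) = \left(49789 - 19527\right) \left(12512 - 24479\right) = 30262 \left(-11967\right) = -362145354$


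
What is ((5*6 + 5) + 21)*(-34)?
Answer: -1904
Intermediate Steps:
((5*6 + 5) + 21)*(-34) = ((30 + 5) + 21)*(-34) = (35 + 21)*(-34) = 56*(-34) = -1904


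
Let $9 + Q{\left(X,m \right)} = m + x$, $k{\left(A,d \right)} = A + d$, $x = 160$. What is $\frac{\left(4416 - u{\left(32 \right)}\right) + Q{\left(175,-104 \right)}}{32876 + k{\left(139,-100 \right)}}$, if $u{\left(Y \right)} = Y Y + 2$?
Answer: $\frac{3437}{32915} \approx 0.10442$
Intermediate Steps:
$u{\left(Y \right)} = 2 + Y^{2}$ ($u{\left(Y \right)} = Y^{2} + 2 = 2 + Y^{2}$)
$Q{\left(X,m \right)} = 151 + m$ ($Q{\left(X,m \right)} = -9 + \left(m + 160\right) = -9 + \left(160 + m\right) = 151 + m$)
$\frac{\left(4416 - u{\left(32 \right)}\right) + Q{\left(175,-104 \right)}}{32876 + k{\left(139,-100 \right)}} = \frac{\left(4416 - \left(2 + 32^{2}\right)\right) + \left(151 - 104\right)}{32876 + \left(139 - 100\right)} = \frac{\left(4416 - \left(2 + 1024\right)\right) + 47}{32876 + 39} = \frac{\left(4416 - 1026\right) + 47}{32915} = \left(\left(4416 - 1026\right) + 47\right) \frac{1}{32915} = \left(3390 + 47\right) \frac{1}{32915} = 3437 \cdot \frac{1}{32915} = \frac{3437}{32915}$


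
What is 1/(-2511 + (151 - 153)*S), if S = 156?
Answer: -1/2823 ≈ -0.00035423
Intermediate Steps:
1/(-2511 + (151 - 153)*S) = 1/(-2511 + (151 - 153)*156) = 1/(-2511 - 2*156) = 1/(-2511 - 312) = 1/(-2823) = -1/2823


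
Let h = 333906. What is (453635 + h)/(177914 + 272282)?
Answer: 787541/450196 ≈ 1.7493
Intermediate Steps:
(453635 + h)/(177914 + 272282) = (453635 + 333906)/(177914 + 272282) = 787541/450196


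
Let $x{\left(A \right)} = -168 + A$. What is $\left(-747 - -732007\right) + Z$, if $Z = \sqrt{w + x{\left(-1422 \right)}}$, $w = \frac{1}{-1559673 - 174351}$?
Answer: $731260 + \frac{i \sqrt{1195218595382466}}{867012} \approx 7.3126 \cdot 10^{5} + 39.875 i$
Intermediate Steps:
$w = - \frac{1}{1734024}$ ($w = \frac{1}{-1734024} = - \frac{1}{1734024} \approx -5.7669 \cdot 10^{-7}$)
$Z = \frac{i \sqrt{1195218595382466}}{867012}$ ($Z = \sqrt{- \frac{1}{1734024} - 1590} = \sqrt{- \frac{2757098161}{1734024}} = \frac{i \sqrt{1195218595382466}}{867012} \approx 39.875 i$)
$\left(-747 - -732007\right) + Z = \left(-747 - -732007\right) + \frac{i \sqrt{1195218595382466}}{867012} = \left(-747 + 732007\right) + \frac{i \sqrt{1195218595382466}}{867012} = 731260 + \frac{i \sqrt{1195218595382466}}{867012}$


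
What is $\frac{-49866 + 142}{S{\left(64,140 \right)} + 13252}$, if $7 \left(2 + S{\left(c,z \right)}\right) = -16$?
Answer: $- \frac{174034}{46367} \approx -3.7534$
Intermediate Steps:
$S{\left(c,z \right)} = - \frac{30}{7}$ ($S{\left(c,z \right)} = -2 + \frac{1}{7} \left(-16\right) = -2 - \frac{16}{7} = - \frac{30}{7}$)
$\frac{-49866 + 142}{S{\left(64,140 \right)} + 13252} = \frac{-49866 + 142}{- \frac{30}{7} + 13252} = - \frac{49724}{\frac{92734}{7}} = \left(-49724\right) \frac{7}{92734} = - \frac{174034}{46367}$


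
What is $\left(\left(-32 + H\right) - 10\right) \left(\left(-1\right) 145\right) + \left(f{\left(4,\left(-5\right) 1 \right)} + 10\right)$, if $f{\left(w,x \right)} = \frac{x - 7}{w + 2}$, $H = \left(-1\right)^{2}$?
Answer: $5953$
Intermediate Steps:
$H = 1$
$f{\left(w,x \right)} = \frac{-7 + x}{2 + w}$
$\left(\left(-32 + H\right) - 10\right) \left(\left(-1\right) 145\right) + \left(f{\left(4,\left(-5\right) 1 \right)} + 10\right) = \left(\left(-32 + 1\right) - 10\right) \left(\left(-1\right) 145\right) + \left(\frac{-7 - 5}{2 + 4} + 10\right) = \left(-31 - 10\right) \left(-145\right) + \left(\frac{-7 - 5}{6} + 10\right) = \left(-41\right) \left(-145\right) + \left(\frac{1}{6} \left(-12\right) + 10\right) = 5945 + \left(-2 + 10\right) = 5945 + 8 = 5953$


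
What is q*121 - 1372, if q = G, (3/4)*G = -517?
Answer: -254344/3 ≈ -84781.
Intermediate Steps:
G = -2068/3 (G = (4/3)*(-517) = -2068/3 ≈ -689.33)
q = -2068/3 ≈ -689.33
q*121 - 1372 = -2068/3*121 - 1372 = -250228/3 - 1372 = -254344/3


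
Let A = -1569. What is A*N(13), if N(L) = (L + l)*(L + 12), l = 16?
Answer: -1137525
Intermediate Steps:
N(L) = (12 + L)*(16 + L) (N(L) = (L + 16)*(L + 12) = (16 + L)*(12 + L) = (12 + L)*(16 + L))
A*N(13) = -1569*(192 + 13**2 + 28*13) = -1569*(192 + 169 + 364) = -1569*725 = -1137525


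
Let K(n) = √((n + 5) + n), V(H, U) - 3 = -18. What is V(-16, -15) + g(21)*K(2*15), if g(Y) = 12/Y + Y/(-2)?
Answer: -15 - 139*√65/14 ≈ -95.047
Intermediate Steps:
V(H, U) = -15 (V(H, U) = 3 - 18 = -15)
K(n) = √(5 + 2*n) (K(n) = √((5 + n) + n) = √(5 + 2*n))
g(Y) = 12/Y - Y/2 (g(Y) = 12/Y + Y*(-½) = 12/Y - Y/2)
V(-16, -15) + g(21)*K(2*15) = -15 + (12/21 - ½*21)*√(5 + 2*(2*15)) = -15 + (12*(1/21) - 21/2)*√(5 + 2*30) = -15 + (4/7 - 21/2)*√(5 + 60) = -15 - 139*√65/14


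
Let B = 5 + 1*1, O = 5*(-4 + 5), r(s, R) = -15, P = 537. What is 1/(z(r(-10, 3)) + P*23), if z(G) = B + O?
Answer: 1/12362 ≈ 8.0893e-5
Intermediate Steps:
O = 5 (O = 5*1 = 5)
B = 6 (B = 5 + 1 = 6)
z(G) = 11 (z(G) = 6 + 5 = 11)
1/(z(r(-10, 3)) + P*23) = 1/(11 + 537*23) = 1/(11 + 12351) = 1/12362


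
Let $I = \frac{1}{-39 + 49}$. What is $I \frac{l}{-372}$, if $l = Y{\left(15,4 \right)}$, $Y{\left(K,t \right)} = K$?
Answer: $- \frac{1}{248} \approx -0.0040323$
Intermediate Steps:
$l = 15$
$I = \frac{1}{10} \approx 0.1$
$I \frac{l}{-372} = \frac{15 \frac{1}{-372}}{10} = \frac{15 \left(- \frac{1}{372}\right)}{10} = \frac{1}{10} \left(- \frac{5}{124}\right) = - \frac{1}{248}$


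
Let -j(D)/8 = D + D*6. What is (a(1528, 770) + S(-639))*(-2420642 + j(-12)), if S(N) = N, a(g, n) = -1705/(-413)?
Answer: 90645853420/59 ≈ 1.5364e+9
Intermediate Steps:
a(g, n) = 1705/413 (a(g, n) = -1705*(-1/413) = 1705/413)
j(D) = -56*D (j(D) = -8*(D + D*6) = -8*(D + 6*D) = -56*D)
(a(1528, 770) + S(-639))*(-2420642 + j(-12)) = (1705/413 - 639)*(-2420642 - 56*(-12)) = -262202*(-2420642 + 672)/413 = -262202/413*(-2419970) = 90645853420/59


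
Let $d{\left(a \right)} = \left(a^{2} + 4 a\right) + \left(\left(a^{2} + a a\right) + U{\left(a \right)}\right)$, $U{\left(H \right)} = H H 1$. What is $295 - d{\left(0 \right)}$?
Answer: $295$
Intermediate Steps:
$U{\left(H \right)} = H^{2}$ ($U{\left(H \right)} = H^{2} \cdot 1 = H^{2}$)
$d{\left(a \right)} = 4 a + 4 a^{2}$ ($d{\left(a \right)} = \left(a^{2} + 4 a\right) + \left(\left(a^{2} + a a\right) + a^{2}\right) = \left(a^{2} + 4 a\right) + \left(\left(a^{2} + a^{2}\right) + a^{2}\right) = \left(a^{2} + 4 a\right) + \left(2 a^{2} + a^{2}\right) = \left(a^{2} + 4 a\right) + 3 a^{2} = 4 a + 4 a^{2}$)
$295 - d{\left(0 \right)} = 295 - 4 \cdot 0 \left(1 + 0\right) = 295 - 4 \cdot 0 \cdot 1 = 295 - 0 = 295 + 0 = 295$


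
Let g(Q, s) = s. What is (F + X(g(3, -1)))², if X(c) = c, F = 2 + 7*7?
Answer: 2500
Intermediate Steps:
F = 51 (F = 2 + 49 = 51)
(F + X(g(3, -1)))² = (51 - 1)² = 50² = 2500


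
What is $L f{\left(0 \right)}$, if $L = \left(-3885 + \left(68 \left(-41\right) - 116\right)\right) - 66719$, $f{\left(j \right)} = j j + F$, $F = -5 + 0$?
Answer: $367540$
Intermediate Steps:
$F = -5$
$f{\left(j \right)} = -5 + j^{2}$ ($f{\left(j \right)} = j j - 5 = j^{2} - 5 = -5 + j^{2}$)
$L = -73508$ ($L = \left(-3885 - 2904\right) - 66719 = -6789 - 66719 = -73508$)
$L f{\left(0 \right)} = - 73508 \left(-5 + 0^{2}\right) = - 73508 \left(-5 + 0\right) = \left(-73508\right) \left(-5\right) = 367540$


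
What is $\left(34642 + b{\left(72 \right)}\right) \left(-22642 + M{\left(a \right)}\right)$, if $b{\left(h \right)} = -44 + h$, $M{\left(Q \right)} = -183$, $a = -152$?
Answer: $-791342750$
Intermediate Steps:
$\left(34642 + b{\left(72 \right)}\right) \left(-22642 + M{\left(a \right)}\right) = \left(34642 + \left(-44 + 72\right)\right) \left(-22642 - 183\right) = \left(34642 + 28\right) \left(-22825\right) = 34670 \left(-22825\right) = -791342750$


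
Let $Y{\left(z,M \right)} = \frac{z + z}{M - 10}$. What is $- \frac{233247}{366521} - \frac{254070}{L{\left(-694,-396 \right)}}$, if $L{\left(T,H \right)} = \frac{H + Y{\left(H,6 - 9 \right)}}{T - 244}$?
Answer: $- \frac{31542515772642}{44349041} \approx -7.1123 \cdot 10^{5}$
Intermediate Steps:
$Y{\left(z,M \right)} = \frac{2 z}{-10 + M}$
$L{\left(T,H \right)} = \frac{11 H}{13 \left(-244 + T\right)}$ ($L{\left(T,H \right)} = \frac{H + \frac{2 H}{-10 + \left(6 - 9\right)}}{T - 244} = \frac{H + \frac{2 H}{-10 - 3}}{-244 + T} = \frac{H + \frac{2 H}{-13}}{-244 + T} = \frac{H + 2 H \left(- \frac{1}{13}\right)}{-244 + T} = \frac{H - \frac{2 H}{13}}{-244 + T} = \frac{\frac{11}{13} H}{-244 + T} = \frac{11 H}{13 \left(-244 + T\right)}$)
$- \frac{233247}{366521} - \frac{254070}{L{\left(-694,-396 \right)}} = - \frac{233247}{366521} - \frac{254070}{\frac{11}{13} \left(-396\right) \frac{1}{-244 - 694}} = \left(-233247\right) \frac{1}{366521} - \frac{254070}{\frac{11}{13} \left(-396\right) \frac{1}{-938}} = - \frac{233247}{366521} - \frac{254070}{\frac{11}{13} \left(-396\right) \left(- \frac{1}{938}\right)} = - \frac{233247}{366521} - \frac{254070}{\frac{2178}{6097}} = - \frac{233247}{366521} - \frac{86059155}{121} = - \frac{31542515772642}{44349041}$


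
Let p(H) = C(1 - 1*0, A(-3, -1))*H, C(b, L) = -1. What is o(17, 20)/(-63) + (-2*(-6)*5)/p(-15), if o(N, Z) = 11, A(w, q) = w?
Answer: 241/63 ≈ 3.8254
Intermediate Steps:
p(H) = -H
o(17, 20)/(-63) + (-2*(-6)*5)/p(-15) = 11/(-63) + (-2*(-6)*5)/((-1*(-15))) = 11*(-1/63) + (12*5)/15 = -11/63 + 60*(1/15) = -11/63 + 4 = 241/63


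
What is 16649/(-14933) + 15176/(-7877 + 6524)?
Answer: -249149305/20204349 ≈ -12.331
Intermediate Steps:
16649/(-14933) + 15176/(-7877 + 6524) = 16649*(-1/14933) + 15176/(-1353) = -16649/14933 + 15176*(-1/1353) = -16649/14933 - 15176/1353 = -249149305/20204349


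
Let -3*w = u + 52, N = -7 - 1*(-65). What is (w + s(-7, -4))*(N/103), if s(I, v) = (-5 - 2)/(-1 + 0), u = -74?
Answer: 2494/309 ≈ 8.0712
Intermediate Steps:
N = 58 (N = -7 + 65 = 58)
s(I, v) = 7 (s(I, v) = -7/(-1) = -7*(-1) = 7)
w = 22/3 (w = -(-74 + 52)/3 = -⅓*(-22) = 22/3 ≈ 7.3333)
(w + s(-7, -4))*(N/103) = (22/3 + 7)*(58/103) = 43*(58*(1/103))/3 = (43/3)*(58/103) = 2494/309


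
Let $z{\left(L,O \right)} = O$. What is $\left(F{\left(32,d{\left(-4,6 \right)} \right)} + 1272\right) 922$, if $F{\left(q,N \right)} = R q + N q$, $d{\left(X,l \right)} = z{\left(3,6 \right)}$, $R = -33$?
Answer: $376176$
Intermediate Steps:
$d{\left(X,l \right)} = 6$
$F{\left(q,N \right)} = - 33 q + N q$
$\left(F{\left(32,d{\left(-4,6 \right)} \right)} + 1272\right) 922 = \left(32 \left(-33 + 6\right) + 1272\right) 922 = \left(32 \left(-27\right) + 1272\right) 922 = \left(-864 + 1272\right) 922 = 408 \cdot 922 = 376176$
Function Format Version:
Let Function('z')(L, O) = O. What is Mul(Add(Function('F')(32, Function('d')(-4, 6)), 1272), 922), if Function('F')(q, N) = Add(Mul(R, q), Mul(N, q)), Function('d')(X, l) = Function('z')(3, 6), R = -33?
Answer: 376176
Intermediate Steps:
Function('d')(X, l) = 6
Function('F')(q, N) = Add(Mul(-33, q), Mul(N, q))
Mul(Add(Function('F')(32, Function('d')(-4, 6)), 1272), 922) = Mul(Add(Mul(32, Add(-33, 6)), 1272), 922) = Mul(Add(Mul(32, -27), 1272), 922) = Mul(Add(-864, 1272), 922) = Mul(408, 922) = 376176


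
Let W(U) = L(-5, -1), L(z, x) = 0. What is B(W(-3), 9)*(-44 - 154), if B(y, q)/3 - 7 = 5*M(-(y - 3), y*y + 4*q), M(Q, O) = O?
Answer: -111078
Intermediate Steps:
W(U) = 0
B(y, q) = 21 + 15*y² + 60*q (B(y, q) = 21 + 3*(5*(y*y + 4*q)) = 21 + 3*(5*(y² + 4*q)) = 21 + 3*(5*y² + 20*q) = 21 + (15*y² + 60*q) = 21 + 15*y² + 60*q)
B(W(-3), 9)*(-44 - 154) = (21 + 15*0² + 60*9)*(-44 - 154) = (21 + 15*0 + 540)*(-198) = (21 + 0 + 540)*(-198) = 561*(-198) = -111078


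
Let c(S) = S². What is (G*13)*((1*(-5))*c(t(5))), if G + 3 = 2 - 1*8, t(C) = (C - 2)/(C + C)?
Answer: 1053/20 ≈ 52.650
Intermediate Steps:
t(C) = (-2 + C)/(2*C) (t(C) = (-2 + C)/((2*C)) = (-2 + C)*(1/(2*C)) = (-2 + C)/(2*C))
G = -9 (G = -3 + (2 - 1*8) = -3 + (2 - 8) = -3 - 6 = -9)
(G*13)*((1*(-5))*c(t(5))) = (-9*13)*((1*(-5))*((½)*(-2 + 5)/5)²) = -(-585)*((½)*(⅕)*3)² = -(-585)*(3/10)² = -(-585)*9/100 = -117*(-9/20) = 1053/20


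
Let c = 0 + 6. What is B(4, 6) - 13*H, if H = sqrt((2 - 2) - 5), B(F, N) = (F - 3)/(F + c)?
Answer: 1/10 - 13*I*sqrt(5) ≈ 0.1 - 29.069*I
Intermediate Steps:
c = 6
B(F, N) = (-3 + F)/(6 + F) (B(F, N) = (F - 3)/(F + 6) = (-3 + F)/(6 + F))
H = I*sqrt(5) (H = sqrt(0 - 5) = sqrt(-5) = I*sqrt(5) ≈ 2.2361*I)
B(4, 6) - 13*H = (-3 + 4)/(6 + 4) - 13*I*sqrt(5) = 1/10 - 13*I*sqrt(5)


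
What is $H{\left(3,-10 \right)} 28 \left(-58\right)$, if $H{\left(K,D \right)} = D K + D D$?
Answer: $-113680$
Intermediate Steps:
$H{\left(K,D \right)} = D^{2} + D K$ ($H{\left(K,D \right)} = D K + D^{2} = D^{2} + D K$)
$H{\left(3,-10 \right)} 28 \left(-58\right) = - 10 \left(-10 + 3\right) 28 \left(-58\right) = \left(-10\right) \left(-7\right) 28 \left(-58\right) = 70 \cdot 28 \left(-58\right) = 1960 \left(-58\right) = -113680$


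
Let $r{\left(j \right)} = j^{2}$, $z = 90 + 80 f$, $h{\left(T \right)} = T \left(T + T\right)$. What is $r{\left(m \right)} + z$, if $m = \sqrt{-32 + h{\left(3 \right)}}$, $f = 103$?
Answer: $8316$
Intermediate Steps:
$h{\left(T \right)} = 2 T^{2}$ ($h{\left(T \right)} = T 2 T = 2 T^{2}$)
$z = 8330$ ($z = 90 + 80 \cdot 103 = 90 + 8240 = 8330$)
$m = i \sqrt{14}$ ($m = \sqrt{-32 + 2 \cdot 3^{2}} = \sqrt{-32 + 2 \cdot 9} = \sqrt{-32 + 18} = \sqrt{-14} = i \sqrt{14} \approx 3.7417 i$)
$r{\left(m \right)} + z = \left(i \sqrt{14}\right)^{2} + 8330 = -14 + 8330 = 8316$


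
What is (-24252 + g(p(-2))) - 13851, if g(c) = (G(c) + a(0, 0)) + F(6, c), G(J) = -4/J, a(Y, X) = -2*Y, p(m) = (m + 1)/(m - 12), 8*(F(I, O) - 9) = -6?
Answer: -152603/4 ≈ -38151.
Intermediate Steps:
F(I, O) = 33/4 (F(I, O) = 9 + (⅛)*(-6) = 9 - ¾ = 33/4)
p(m) = (1 + m)/(-12 + m)
g(c) = 33/4 - 4/c (g(c) = (-4/c - 2*0) + 33/4 = (-4/c + 0) + 33/4 = -4/c + 33/4 = 33/4 - 4/c)
(-24252 + g(p(-2))) - 13851 = (-24252 + (33/4 - 4*(-12 - 2)/(1 - 2))) - 13851 = (-24252 + (33/4 - 4/(-1/(-14)))) - 13851 = (-24252 + (33/4 - 4/((-1/14*(-1))))) - 13851 = (-24252 + (33/4 - 4/1/14)) - 13851 = (-24252 + (33/4 - 4*14)) - 13851 = (-24252 + (33/4 - 56)) - 13851 = (-24252 - 191/4) - 13851 = -97199/4 - 13851 = -152603/4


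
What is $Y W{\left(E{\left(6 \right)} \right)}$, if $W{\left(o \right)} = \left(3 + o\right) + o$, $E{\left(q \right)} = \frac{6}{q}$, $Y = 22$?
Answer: $110$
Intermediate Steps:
$W{\left(o \right)} = 3 + 2 o$
$Y W{\left(E{\left(6 \right)} \right)} = 22 \left(3 + 2 \cdot \frac{6}{6}\right) = 22 \left(3 + 2 \cdot 6 \cdot \frac{1}{6}\right) = 22 \left(3 + 2 \cdot 1\right) = 22 \left(3 + 2\right) = 22 \cdot 5 = 110$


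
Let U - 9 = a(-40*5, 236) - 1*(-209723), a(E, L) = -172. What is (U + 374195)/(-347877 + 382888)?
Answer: 583755/35011 ≈ 16.673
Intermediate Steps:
U = 209560 (U = 9 + (-172 - 1*(-209723)) = 9 + (-172 + 209723) = 9 + 209551 = 209560)
(U + 374195)/(-347877 + 382888) = (209560 + 374195)/(-347877 + 382888) = 583755/35011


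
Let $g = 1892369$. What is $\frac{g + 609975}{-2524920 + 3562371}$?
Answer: $\frac{2502344}{1037451} \approx 2.412$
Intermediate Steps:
$\frac{g + 609975}{-2524920 + 3562371} = \frac{1892369 + 609975}{-2524920 + 3562371} = \frac{2502344}{1037451}$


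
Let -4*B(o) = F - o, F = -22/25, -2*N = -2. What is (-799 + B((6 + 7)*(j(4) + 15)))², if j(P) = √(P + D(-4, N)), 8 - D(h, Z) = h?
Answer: 5432132209/10000 ≈ 5.4321e+5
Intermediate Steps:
N = 1 (N = -½*(-2) = 1)
D(h, Z) = 8 - h
j(P) = √(12 + P) (j(P) = √(P + (8 - 1*(-4))) = √(P + (8 + 4)) = √(P + 12) = √(12 + P))
F = -22/25 (F = -22*1/25 = -22/25 ≈ -0.88000)
B(o) = 11/50 + o/4 (B(o) = -(-22/25 - o)/4 = 11/50 + o/4)
(-799 + B((6 + 7)*(j(4) + 15)))² = (-799 + (11/50 + ((6 + 7)*(√(12 + 4) + 15))/4))² = (-799 + (11/50 + (13*(√16 + 15))/4))² = (-799 + (11/50 + (13*(4 + 15))/4))² = (-799 + (11/50 + (13*19)/4))² = (-799 + (11/50 + (¼)*247))² = (-799 + (11/50 + 247/4))² = (-799 + 6197/100)² = (-73703/100)² = 5432132209/10000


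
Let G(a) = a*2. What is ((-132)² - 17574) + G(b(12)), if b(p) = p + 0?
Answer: -126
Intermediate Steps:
b(p) = p
G(a) = 2*a
((-132)² - 17574) + G(b(12)) = ((-132)² - 17574) + 2*12 = (17424 - 17574) + 24 = -150 + 24 = -126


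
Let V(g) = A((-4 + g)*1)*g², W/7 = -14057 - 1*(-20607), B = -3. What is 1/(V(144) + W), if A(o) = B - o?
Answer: -1/2919398 ≈ -3.4254e-7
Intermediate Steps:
W = 45850 (W = 7*(-14057 - 1*(-20607)) = 7*(-14057 + 20607) = 7*6550 = 45850)
A(o) = -3 - o
V(g) = g²*(1 - g) (V(g) = (-3 - (-4 + g))*g² = (-3 + (4 - g))*g² = (1 - g)*g² = g²*(1 - g))
1/(V(144) + W) = 1/(144²*(1 - 1*144) + 45850) = 1/(20736*(1 - 144) + 45850) = 1/(20736*(-143) + 45850) = 1/(-2965248 + 45850) = 1/(-2919398) = -1/2919398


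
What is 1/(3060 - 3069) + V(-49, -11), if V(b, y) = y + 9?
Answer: -19/9 ≈ -2.1111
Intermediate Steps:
V(b, y) = 9 + y
1/(3060 - 3069) + V(-49, -11) = 1/(3060 - 3069) + (9 - 11) = 1/(-9) - 2 = -⅑ - 2 = -19/9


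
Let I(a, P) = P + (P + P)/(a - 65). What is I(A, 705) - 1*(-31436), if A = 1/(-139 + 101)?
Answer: 79366831/2471 ≈ 32119.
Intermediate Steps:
A = -1/38 (A = 1/(-38) = -1/38 ≈ -0.026316)
I(a, P) = P + 2*P/(-65 + a) (I(a, P) = P + (2*P)/(-65 + a) = P + 2*P/(-65 + a))
I(A, 705) - 1*(-31436) = 705*(-63 - 1/38)/(-65 - 1/38) - 1*(-31436) = 705*(-2395/38)/(-2471/38) + 31436 = 705*(-38/2471)*(-2395/38) + 31436 = 1688475/2471 + 31436 = 79366831/2471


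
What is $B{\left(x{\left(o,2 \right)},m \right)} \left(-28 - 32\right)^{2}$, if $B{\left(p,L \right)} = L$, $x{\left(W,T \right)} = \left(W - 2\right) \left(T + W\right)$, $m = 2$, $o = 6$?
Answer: $7200$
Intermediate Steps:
$x{\left(W,T \right)} = \left(-2 + W\right) \left(T + W\right)$
$B{\left(x{\left(o,2 \right)},m \right)} \left(-28 - 32\right)^{2} = 2 \left(-28 - 32\right)^{2} = 2 \left(-60\right)^{2} = 2 \cdot 3600 = 7200$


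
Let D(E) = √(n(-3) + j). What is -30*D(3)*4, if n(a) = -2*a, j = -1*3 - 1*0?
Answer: -120*√3 ≈ -207.85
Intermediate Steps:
j = -3 (j = -3 + 0 = -3)
D(E) = √3 (D(E) = √(-2*(-3) - 3) = √(6 - 3) = √3)
-30*D(3)*4 = -30*√3*4 = -120*√3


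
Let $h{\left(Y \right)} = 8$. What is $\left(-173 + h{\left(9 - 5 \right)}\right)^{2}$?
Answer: $27225$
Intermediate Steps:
$\left(-173 + h{\left(9 - 5 \right)}\right)^{2} = \left(-173 + 8\right)^{2} = \left(-165\right)^{2} = 27225$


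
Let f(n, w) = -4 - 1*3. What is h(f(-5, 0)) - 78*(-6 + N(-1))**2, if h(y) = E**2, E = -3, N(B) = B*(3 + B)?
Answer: -4983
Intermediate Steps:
f(n, w) = -7 (f(n, w) = -4 - 3 = -7)
h(y) = 9 (h(y) = (-3)**2 = 9)
h(f(-5, 0)) - 78*(-6 + N(-1))**2 = 9 - 78*(-6 - (3 - 1))**2 = 9 - 78*(-6 - 1*2)**2 = 9 - 78*(-6 - 2)**2 = 9 - 78*(-8)**2 = 9 - 78*64 = 9 - 4992 = -4983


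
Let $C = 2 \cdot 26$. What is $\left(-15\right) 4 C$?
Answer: $-3120$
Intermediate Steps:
$C = 52$
$\left(-15\right) 4 C = \left(-15\right) 4 \cdot 52 = \left(-60\right) 52 = -3120$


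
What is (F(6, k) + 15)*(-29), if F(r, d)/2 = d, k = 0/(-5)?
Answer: -435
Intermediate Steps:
k = 0 (k = 0*(-⅕) = 0)
F(r, d) = 2*d
(F(6, k) + 15)*(-29) = (2*0 + 15)*(-29) = (0 + 15)*(-29) = 15*(-29) = -435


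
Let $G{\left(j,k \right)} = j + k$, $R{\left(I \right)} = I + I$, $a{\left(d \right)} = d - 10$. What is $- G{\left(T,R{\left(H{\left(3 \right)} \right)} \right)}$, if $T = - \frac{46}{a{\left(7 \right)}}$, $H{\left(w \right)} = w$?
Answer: $- \frac{64}{3} \approx -21.333$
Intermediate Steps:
$a{\left(d \right)} = -10 + d$
$R{\left(I \right)} = 2 I$
$T = \frac{46}{3}$ ($T = - \frac{46}{-10 + 7} = - \frac{46}{-3} = \left(-46\right) \left(- \frac{1}{3}\right) = \frac{46}{3} \approx 15.333$)
$- G{\left(T,R{\left(H{\left(3 \right)} \right)} \right)} = - (\frac{46}{3} + 2 \cdot 3) = - (\frac{46}{3} + 6) = \left(-1\right) \frac{64}{3} = - \frac{64}{3}$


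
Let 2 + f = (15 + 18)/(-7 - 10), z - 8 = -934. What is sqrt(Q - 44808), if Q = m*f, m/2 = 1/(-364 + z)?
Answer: 11*I*sqrt(44523305745)/10965 ≈ 211.68*I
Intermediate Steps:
z = -926 (z = 8 - 934 = -926)
f = -67/17 (f = -2 + (15 + 18)/(-7 - 10) = -2 + 33/(-17) = -2 + 33*(-1/17) = -2 - 33/17 = -67/17 ≈ -3.9412)
m = -1/645 (m = 2/(-364 - 926) = 2/(-1290) = 2*(-1/1290) = -1/645 ≈ -0.0015504)
Q = 67/10965 (Q = -1/645*(-67/17) = 67/10965 ≈ 0.0061103)
sqrt(Q - 44808) = sqrt(67/10965 - 44808) = sqrt(-491319653/10965) = 11*I*sqrt(44523305745)/10965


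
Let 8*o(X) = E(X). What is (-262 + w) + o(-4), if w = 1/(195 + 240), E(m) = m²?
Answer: -113099/435 ≈ -260.00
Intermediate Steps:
o(X) = X²/8
w = 1/435 ≈ 0.0022989
(-262 + w) + o(-4) = (-262 + 1/435) + (⅛)*(-4)² = -113969/435 + (⅛)*16 = -113969/435 + 2 = -113099/435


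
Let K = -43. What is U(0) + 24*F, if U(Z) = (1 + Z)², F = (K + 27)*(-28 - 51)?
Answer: 30337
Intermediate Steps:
F = 1264 (F = (-43 + 27)*(-28 - 51) = -16*(-79) = 1264)
U(0) + 24*F = (1 + 0)² + 24*1264 = 1² + 30336 = 1 + 30336 = 30337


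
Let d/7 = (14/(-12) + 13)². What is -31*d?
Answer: -1093897/36 ≈ -30386.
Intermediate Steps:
d = 35287/36 (d = 7*(14/(-12) + 13)² = 7*(14*(-1/12) + 13)² = 7*(-7/6 + 13)² = 7*(71/6)² = 7*(5041/36) = 35287/36 ≈ 980.19)
-31*d = -31*35287/36 = -1093897/36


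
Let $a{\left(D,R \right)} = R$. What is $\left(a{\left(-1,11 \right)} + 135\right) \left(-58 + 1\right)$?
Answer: $-8322$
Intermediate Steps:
$\left(a{\left(-1,11 \right)} + 135\right) \left(-58 + 1\right) = \left(11 + 135\right) \left(-58 + 1\right) = 146 \left(-57\right) = -8322$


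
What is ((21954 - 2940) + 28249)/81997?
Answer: 47263/81997 ≈ 0.57640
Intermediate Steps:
((21954 - 2940) + 28249)/81997 = (19014 + 28249)*(1/81997) = 47263*(1/81997) = 47263/81997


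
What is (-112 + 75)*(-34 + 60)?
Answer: -962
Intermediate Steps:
(-112 + 75)*(-34 + 60) = -37*26 = -962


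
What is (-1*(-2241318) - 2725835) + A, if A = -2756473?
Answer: -3240990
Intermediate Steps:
(-1*(-2241318) - 2725835) + A = (-1*(-2241318) - 2725835) - 2756473 = (2241318 - 2725835) - 2756473 = -484517 - 2756473 = -3240990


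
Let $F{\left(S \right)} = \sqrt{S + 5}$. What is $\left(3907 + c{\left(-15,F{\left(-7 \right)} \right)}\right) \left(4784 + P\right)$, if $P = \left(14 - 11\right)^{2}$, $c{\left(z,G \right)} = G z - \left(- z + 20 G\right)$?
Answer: $18654356 - 167755 i \sqrt{2} \approx 1.8654 \cdot 10^{7} - 2.3724 \cdot 10^{5} i$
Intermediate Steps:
$F{\left(S \right)} = \sqrt{5 + S}$
$c{\left(z,G \right)} = z - 20 G + G z$ ($c{\left(z,G \right)} = G z - \left(- z + 20 G\right) = z - 20 G + G z$)
$P = 9$ ($P = 3^{2} = 9$)
$\left(3907 + c{\left(-15,F{\left(-7 \right)} \right)}\right) \left(4784 + P\right) = \left(3907 - \left(15 + 20 \sqrt{5 - 7} - \sqrt{5 - 7} \left(-15\right)\right)\right) \left(4784 + 9\right) = \left(3907 - \left(15 - \sqrt{-2} \left(-15\right) + 20 i \sqrt{2}\right)\right) 4793 = \left(3907 - \left(15 - i \sqrt{2} \left(-15\right) + 20 i \sqrt{2}\right)\right) 4793 = \left(3907 - \left(15 + 35 i \sqrt{2}\right)\right) 4793 = \left(3892 - 35 i \sqrt{2}\right) 4793 = 18654356 - 167755 i \sqrt{2}$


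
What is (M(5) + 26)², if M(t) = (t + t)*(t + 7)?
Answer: 21316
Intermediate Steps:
M(t) = 2*t*(7 + t) (M(t) = (2*t)*(7 + t) = 2*t*(7 + t))
(M(5) + 26)² = (2*5*(7 + 5) + 26)² = (2*5*12 + 26)² = (120 + 26)² = 146² = 21316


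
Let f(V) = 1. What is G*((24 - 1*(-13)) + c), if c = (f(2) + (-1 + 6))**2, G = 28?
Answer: 2044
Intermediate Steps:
c = 36 (c = (1 + (-1 + 6))**2 = (1 + 5)**2 = 6**2 = 36)
G*((24 - 1*(-13)) + c) = 28*((24 - 1*(-13)) + 36) = 28*((24 + 13) + 36) = 28*(37 + 36) = 28*73 = 2044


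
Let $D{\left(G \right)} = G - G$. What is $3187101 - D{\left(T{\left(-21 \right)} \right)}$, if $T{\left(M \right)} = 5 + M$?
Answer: $3187101$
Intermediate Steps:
$D{\left(G \right)} = 0$
$3187101 - D{\left(T{\left(-21 \right)} \right)} = 3187101 - 0 = 3187101 + 0 = 3187101$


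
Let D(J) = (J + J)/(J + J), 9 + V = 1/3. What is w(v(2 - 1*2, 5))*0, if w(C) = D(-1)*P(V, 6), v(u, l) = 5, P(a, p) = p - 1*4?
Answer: 0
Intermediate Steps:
V = -26/3 (V = -9 + 1/3 = -9 + ⅓ = -26/3 ≈ -8.6667)
P(a, p) = -4 + p (P(a, p) = p - 4 = -4 + p)
D(J) = 1 (D(J) = (2*J)/((2*J)) = (2*J)*(1/(2*J)) = 1)
w(C) = 2 (w(C) = 1*(-4 + 6) = 1*2 = 2)
w(v(2 - 1*2, 5))*0 = 2*0 = 0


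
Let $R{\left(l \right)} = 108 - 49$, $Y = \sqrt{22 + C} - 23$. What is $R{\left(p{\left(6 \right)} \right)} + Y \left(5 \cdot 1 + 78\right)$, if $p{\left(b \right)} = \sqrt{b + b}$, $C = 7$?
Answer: $-1850 + 83 \sqrt{29} \approx -1403.0$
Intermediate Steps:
$Y = -23 + \sqrt{29}$ ($Y = \sqrt{22 + 7} - 23 = \sqrt{29} - 23 = -23 + \sqrt{29} \approx -17.615$)
$p{\left(b \right)} = \sqrt{2} \sqrt{b}$ ($p{\left(b \right)} = \sqrt{2 b} = \sqrt{2} \sqrt{b}$)
$R{\left(l \right)} = 59$
$R{\left(p{\left(6 \right)} \right)} + Y \left(5 \cdot 1 + 78\right) = 59 + \left(-23 + \sqrt{29}\right) \left(5 \cdot 1 + 78\right) = 59 + \left(-23 + \sqrt{29}\right) \left(5 + 78\right) = 59 + \left(-23 + \sqrt{29}\right) 83 = 59 - \left(1909 - 83 \sqrt{29}\right) = -1850 + 83 \sqrt{29}$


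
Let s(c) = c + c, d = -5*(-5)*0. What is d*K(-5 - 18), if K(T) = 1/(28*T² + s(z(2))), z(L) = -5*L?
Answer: 0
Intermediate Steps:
d = 0 (d = 25*0 = 0)
s(c) = 2*c
K(T) = 1/(-20 + 28*T²) (K(T) = 1/(28*T² + 2*(-5*2)) = 1/(28*T² + 2*(-10)) = 1/(28*T² - 20) = 1/(-20 + 28*T²))
d*K(-5 - 18) = 0*(1/(4*(-5 + 7*(-5 - 18)²))) = 0*(1/(4*(-5 + 7*(-23)²))) = 0*(1/(4*(-5 + 7*529))) = 0*(1/(4*(-5 + 3703))) = 0*((¼)/3698) = 0*((¼)*(1/3698)) = 0*(1/14792) = 0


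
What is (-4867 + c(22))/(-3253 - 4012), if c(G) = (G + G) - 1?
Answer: 4824/7265 ≈ 0.66401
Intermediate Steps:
c(G) = -1 + 2*G (c(G) = 2*G - 1 = -1 + 2*G)
(-4867 + c(22))/(-3253 - 4012) = (-4867 + (-1 + 2*22))/(-3253 - 4012) = (-4867 + (-1 + 44))/(-7265) = (-4867 + 43)*(-1/7265) = -4824*(-1/7265) = 4824/7265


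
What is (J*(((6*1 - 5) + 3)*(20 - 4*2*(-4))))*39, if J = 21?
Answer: 170352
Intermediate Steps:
(J*(((6*1 - 5) + 3)*(20 - 4*2*(-4))))*39 = (21*(((6*1 - 5) + 3)*(20 - 4*2*(-4))))*39 = (21*(((6 - 5) + 3)*(20 - 8*(-4))))*39 = (21*((1 + 3)*(20 + 32)))*39 = (21*(4*52))*39 = (21*208)*39 = 4368*39 = 170352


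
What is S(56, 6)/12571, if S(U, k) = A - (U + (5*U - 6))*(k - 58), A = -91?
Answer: 1313/967 ≈ 1.3578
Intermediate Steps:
S(U, k) = -91 - (-58 + k)*(-6 + 6*U) (S(U, k) = -91 - (U + (5*U - 6))*(k - 58) = -91 - (U + (-6 + 5*U))*(-58 + k) = -91 - (-6 + 6*U)*(-58 + k) = -91 - (-58 + k)*(-6 + 6*U))
S(56, 6)/12571 = (-439 + 6*6 + 348*56 - 6*56*6)/12571 = (-439 + 36 + 19488 - 2016)*(1/12571) = 17069*(1/12571) = 1313/967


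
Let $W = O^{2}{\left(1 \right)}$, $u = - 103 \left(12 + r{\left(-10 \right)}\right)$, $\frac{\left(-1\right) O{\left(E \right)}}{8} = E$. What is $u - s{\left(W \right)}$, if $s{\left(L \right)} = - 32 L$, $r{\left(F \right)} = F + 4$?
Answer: $1430$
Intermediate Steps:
$r{\left(F \right)} = 4 + F$
$O{\left(E \right)} = - 8 E$
$u = -618$ ($u = - 103 \left(12 + \left(4 - 10\right)\right) = - 103 \left(12 - 6\right) = \left(-103\right) 6 = -618$)
$W = 64$ ($W = \left(\left(-8\right) 1\right)^{2} = \left(-8\right)^{2} = 64$)
$u - s{\left(W \right)} = -618 - \left(-32\right) 64 = -618 - -2048 = -618 + 2048 = 1430$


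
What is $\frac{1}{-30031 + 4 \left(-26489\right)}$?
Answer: $- \frac{1}{135987} \approx -7.3536 \cdot 10^{-6}$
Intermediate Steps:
$\frac{1}{-30031 + 4 \left(-26489\right)} = \frac{1}{-30031 - 105956} = \frac{1}{-135987} = - \frac{1}{135987}$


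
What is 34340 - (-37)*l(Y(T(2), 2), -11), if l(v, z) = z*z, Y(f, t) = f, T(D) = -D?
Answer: 38817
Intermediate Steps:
l(v, z) = z²
34340 - (-37)*l(Y(T(2), 2), -11) = 34340 - (-37)*(-11)² = 34340 - (-37)*121 = 34340 - 1*(-4477) = 34340 + 4477 = 38817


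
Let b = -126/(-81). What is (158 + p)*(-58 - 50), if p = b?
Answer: -17232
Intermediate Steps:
b = 14/9 (b = -126*(-1/81) = 14/9 ≈ 1.5556)
p = 14/9 ≈ 1.5556
(158 + p)*(-58 - 50) = (158 + 14/9)*(-58 - 50) = (1436/9)*(-108) = -17232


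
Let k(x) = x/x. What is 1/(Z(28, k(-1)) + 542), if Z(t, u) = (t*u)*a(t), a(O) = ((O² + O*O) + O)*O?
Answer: 1/1251806 ≈ 7.9885e-7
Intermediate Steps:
k(x) = 1
a(O) = O*(O + 2*O²) (a(O) = ((O² + O²) + O)*O = (2*O² + O)*O = (O + 2*O²)*O = O*(O + 2*O²))
Z(t, u) = u*t³*(1 + 2*t) (Z(t, u) = (t*u)*(t²*(1 + 2*t)) = u*t³*(1 + 2*t))
1/(Z(28, k(-1)) + 542) = 1/(1*28³*(1 + 2*28) + 542) = 1/(1*21952*(1 + 56) + 542) = 1/(1*21952*57 + 542) = 1/(1251264 + 542) = 1/1251806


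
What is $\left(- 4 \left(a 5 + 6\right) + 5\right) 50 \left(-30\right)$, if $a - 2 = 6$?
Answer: $268500$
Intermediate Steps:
$a = 8$ ($a = 2 + 6 = 8$)
$\left(- 4 \left(a 5 + 6\right) + 5\right) 50 \left(-30\right) = \left(- 4 \left(8 \cdot 5 + 6\right) + 5\right) 50 \left(-30\right) = \left(- 4 \left(40 + 6\right) + 5\right) 50 \left(-30\right) = \left(\left(-4\right) 46 + 5\right) 50 \left(-30\right) = \left(-184 + 5\right) 50 \left(-30\right) = \left(-179\right) 50 \left(-30\right) = \left(-8950\right) \left(-30\right) = 268500$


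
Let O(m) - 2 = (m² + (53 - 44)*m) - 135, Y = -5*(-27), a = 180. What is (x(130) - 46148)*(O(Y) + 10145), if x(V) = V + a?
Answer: -1350020776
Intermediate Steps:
Y = 135
x(V) = 180 + V (x(V) = V + 180 = 180 + V)
O(m) = -133 + m² + 9*m (O(m) = 2 + ((m² + (53 - 44)*m) - 135) = 2 + ((m² + 9*m) - 135) = 2 + (-135 + m² + 9*m) = -133 + m² + 9*m)
(x(130) - 46148)*(O(Y) + 10145) = ((180 + 130) - 46148)*((-133 + 135² + 9*135) + 10145) = (310 - 46148)*((-133 + 18225 + 1215) + 10145) = -45838*(19307 + 10145) = -45838*29452 = -1350020776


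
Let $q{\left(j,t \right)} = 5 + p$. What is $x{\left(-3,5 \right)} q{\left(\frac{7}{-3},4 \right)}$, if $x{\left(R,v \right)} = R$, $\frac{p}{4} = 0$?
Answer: $-15$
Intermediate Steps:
$p = 0$ ($p = 4 \cdot 0 = 0$)
$q{\left(j,t \right)} = 5$ ($q{\left(j,t \right)} = 5 + 0 = 5$)
$x{\left(-3,5 \right)} q{\left(\frac{7}{-3},4 \right)} = \left(-3\right) 5 = -15$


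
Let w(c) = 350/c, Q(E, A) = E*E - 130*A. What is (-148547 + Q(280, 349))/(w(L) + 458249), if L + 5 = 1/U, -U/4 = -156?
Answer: -360297523/1429060231 ≈ -0.25212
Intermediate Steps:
U = 624 (U = -4*(-156) = 624)
Q(E, A) = E² - 130*A
L = -3119/624 (L = -5 + 1/624 = -3119/624 ≈ -4.9984)
(-148547 + Q(280, 349))/(w(L) + 458249) = (-148547 + (280² - 130*349))/(350/(-3119/624) + 458249) = (-148547 + (78400 - 45370))/(350*(-624/3119) + 458249) = (-148547 + 33030)/(-218400/3119 + 458249) = -115517/1429060231/3119 = -115517*3119/1429060231 = -360297523/1429060231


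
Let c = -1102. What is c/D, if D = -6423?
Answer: 1102/6423 ≈ 0.17157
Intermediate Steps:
c/D = -1102/(-6423) = -1102*(-1/6423) = 1102/6423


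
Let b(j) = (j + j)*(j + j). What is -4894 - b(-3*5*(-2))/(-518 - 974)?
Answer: -1824562/373 ≈ -4891.6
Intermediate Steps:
b(j) = 4*j² (b(j) = (2*j)*(2*j) = 4*j²)
-4894 - b(-3*5*(-2))/(-518 - 974) = -4894 - 4*(-3*5*(-2))²/(-518 - 974) = -4894 - 4*(-15*(-2))²/(-1492) = -4894 - 4*30²*(-1)/1492 = -4894 - 4*900*(-1)/1492 = -4894 - 3600*(-1)/1492 = -4894 - 1*(-900/373) = -4894 + 900/373 = -1824562/373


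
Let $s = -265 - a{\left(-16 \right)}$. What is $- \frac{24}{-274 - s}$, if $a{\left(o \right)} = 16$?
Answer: $- \frac{24}{7} \approx -3.4286$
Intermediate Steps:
$s = -281$ ($s = -265 - 16 = -281$)
$- \frac{24}{-274 - s} = - \frac{24}{-274 - -281} = - \frac{24}{-274 + 281} = - \frac{24}{7}$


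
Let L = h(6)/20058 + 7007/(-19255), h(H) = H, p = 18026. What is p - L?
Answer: 1160347381236/64369465 ≈ 18026.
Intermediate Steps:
L = -23405146/64369465 (L = 6/20058 + 7007/(-19255) = 6*(1/20058) + 7007*(-1/19255) = 1/3343 - 7007/19255 = -23405146/64369465 ≈ -0.36361)
p - L = 18026 - 1*(-23405146/64369465) = 18026 + 23405146/64369465 = 1160347381236/64369465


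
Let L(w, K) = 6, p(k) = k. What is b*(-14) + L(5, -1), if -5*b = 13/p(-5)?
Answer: -32/25 ≈ -1.2800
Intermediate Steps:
b = 13/25 (b = -13/(5*(-5)) = -13*(-1)/(5*5) = -⅕*(-13/5) = 13/25 ≈ 0.52000)
b*(-14) + L(5, -1) = (13/25)*(-14) + 6 = -182/25 + 6 = -32/25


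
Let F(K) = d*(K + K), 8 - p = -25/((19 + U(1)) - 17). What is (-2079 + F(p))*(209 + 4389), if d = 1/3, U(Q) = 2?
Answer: -9515561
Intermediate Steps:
d = 1/3 ≈ 0.33333
p = 57/4 (p = 8 - (-25)/((19 + 2) - 17) = 8 - (-25)/(21 - 17) = 8 - (-25)/4 = 8 - 1*(-25/4) = 8 + 25/4 = 57/4 ≈ 14.250)
F(K) = 2*K/3 (F(K) = (K + K)/3 = (2*K)/3 = 2*K/3)
(-2079 + F(p))*(209 + 4389) = (-2079 + (2/3)*(57/4))*(209 + 4389) = (-2079 + 19/2)*4598 = -4139/2*4598 = -9515561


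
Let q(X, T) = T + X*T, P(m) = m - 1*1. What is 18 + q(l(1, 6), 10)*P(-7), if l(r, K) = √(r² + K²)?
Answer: -62 - 80*√37 ≈ -548.62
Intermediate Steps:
P(m) = -1 + m (P(m) = m - 1 = -1 + m)
l(r, K) = √(K² + r²)
q(X, T) = T + T*X
18 + q(l(1, 6), 10)*P(-7) = 18 + (10*(1 + √(6² + 1²)))*(-1 - 7) = 18 + (10*(1 + √(36 + 1)))*(-8) = 18 + (10*(1 + √37))*(-8) = 18 + (10 + 10*√37)*(-8) = 18 + (-80 - 80*√37) = -62 - 80*√37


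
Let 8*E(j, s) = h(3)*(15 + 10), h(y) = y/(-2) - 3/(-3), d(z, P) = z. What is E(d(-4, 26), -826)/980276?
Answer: -25/15684416 ≈ -1.5939e-6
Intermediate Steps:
h(y) = 1 - y/2 (h(y) = y*(-½) - 3*(-⅓) = -y/2 + 1 = 1 - y/2)
E(j, s) = -25/16 (E(j, s) = ((1 - ½*3)*(15 + 10))/8 = ((1 - 3/2)*25)/8 = (-½*25)/8 = (⅛)*(-25/2) = -25/16)
E(d(-4, 26), -826)/980276 = -25/16/980276 = -25/16*1/980276 = -25/15684416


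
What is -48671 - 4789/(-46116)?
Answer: -2244507047/46116 ≈ -48671.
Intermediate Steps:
-48671 - 4789/(-46116) = -48671 - 4789*(-1/46116) = -48671 + 4789/46116 = -2244507047/46116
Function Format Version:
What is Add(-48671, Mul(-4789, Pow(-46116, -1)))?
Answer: Rational(-2244507047, 46116) ≈ -48671.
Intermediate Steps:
Add(-48671, Mul(-4789, Pow(-46116, -1))) = Add(-48671, Mul(-4789, Rational(-1, 46116))) = Add(-48671, Rational(4789, 46116)) = Rational(-2244507047, 46116)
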